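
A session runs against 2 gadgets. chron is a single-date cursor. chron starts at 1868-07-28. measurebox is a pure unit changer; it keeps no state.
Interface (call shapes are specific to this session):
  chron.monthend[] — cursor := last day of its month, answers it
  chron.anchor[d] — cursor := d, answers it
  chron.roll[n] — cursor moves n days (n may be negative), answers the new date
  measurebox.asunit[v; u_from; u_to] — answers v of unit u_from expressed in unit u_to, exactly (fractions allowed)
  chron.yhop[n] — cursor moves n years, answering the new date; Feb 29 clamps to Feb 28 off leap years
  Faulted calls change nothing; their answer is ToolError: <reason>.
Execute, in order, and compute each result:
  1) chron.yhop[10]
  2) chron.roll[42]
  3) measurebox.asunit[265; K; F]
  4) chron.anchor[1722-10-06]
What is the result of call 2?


Answer: 1878-09-08

Derivation:
Step: chron.yhop[n→10]
Result: 1878-07-28
Step: chron.roll[n→42]
Result: 1878-09-08
Step: measurebox.asunit[v→265; u_from→K; u_to→F]
Result: 1733/100
Step: chron.anchor[d→1722-10-06]
Result: 1722-10-06


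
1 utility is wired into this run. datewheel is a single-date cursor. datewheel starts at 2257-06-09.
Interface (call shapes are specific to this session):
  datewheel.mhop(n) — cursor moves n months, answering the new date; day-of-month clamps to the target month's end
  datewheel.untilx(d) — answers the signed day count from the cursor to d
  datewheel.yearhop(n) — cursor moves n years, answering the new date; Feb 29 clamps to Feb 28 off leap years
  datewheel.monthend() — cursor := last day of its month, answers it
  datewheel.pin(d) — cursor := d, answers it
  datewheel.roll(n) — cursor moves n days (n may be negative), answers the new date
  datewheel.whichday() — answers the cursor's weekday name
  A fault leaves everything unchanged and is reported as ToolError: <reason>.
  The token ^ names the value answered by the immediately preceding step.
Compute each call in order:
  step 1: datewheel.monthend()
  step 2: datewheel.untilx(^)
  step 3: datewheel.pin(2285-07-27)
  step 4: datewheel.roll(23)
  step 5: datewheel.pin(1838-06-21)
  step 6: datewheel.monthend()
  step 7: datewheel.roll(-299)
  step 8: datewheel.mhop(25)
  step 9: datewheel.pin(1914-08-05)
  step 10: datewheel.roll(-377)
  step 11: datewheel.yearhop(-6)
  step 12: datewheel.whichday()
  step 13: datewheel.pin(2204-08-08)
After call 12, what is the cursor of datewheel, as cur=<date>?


I call monthend, and see 2257-06-30.
I use untilx with d=^, which returns 0.
I invoke pin with d=2285-07-27, and observe 2285-07-27.
I use roll with n=23, and see 2285-08-19.
I try pin with d=1838-06-21, → 1838-06-21.
Invoking monthend, and see 1838-06-30.
Now I run roll with n=-299: 1837-09-04.
I invoke mhop with n=25, which returns 1839-10-04.
I invoke pin with d=1914-08-05, → 1914-08-05.
Invoking roll with n=-377, and observe 1913-07-24.
Calling yearhop with n=-6, and observe 1907-07-24.
Calling whichday, and observe Wednesday.
Calling pin with d=2204-08-08, and see 2204-08-08.

Answer: cur=1907-07-24


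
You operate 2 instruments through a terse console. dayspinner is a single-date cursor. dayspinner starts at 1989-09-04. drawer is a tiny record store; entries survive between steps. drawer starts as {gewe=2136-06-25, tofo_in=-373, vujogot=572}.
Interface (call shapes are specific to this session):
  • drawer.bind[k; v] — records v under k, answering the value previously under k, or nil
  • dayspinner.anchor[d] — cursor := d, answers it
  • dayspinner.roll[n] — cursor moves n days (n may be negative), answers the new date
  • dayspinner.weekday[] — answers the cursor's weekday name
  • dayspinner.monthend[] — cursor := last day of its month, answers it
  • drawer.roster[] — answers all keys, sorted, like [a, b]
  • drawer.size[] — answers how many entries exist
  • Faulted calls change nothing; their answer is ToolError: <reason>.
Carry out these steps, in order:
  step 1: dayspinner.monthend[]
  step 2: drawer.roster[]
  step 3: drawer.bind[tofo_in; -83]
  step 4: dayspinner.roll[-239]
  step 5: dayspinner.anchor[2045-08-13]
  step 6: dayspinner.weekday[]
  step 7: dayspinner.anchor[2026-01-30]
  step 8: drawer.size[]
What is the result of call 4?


I use monthend(), giving 1989-09-30.
I invoke roster, giving [gewe, tofo_in, vujogot].
Using bind(tofo_in, -83), which returns -373.
I invoke roll(-239), and observe 1989-02-03.
I use anchor(2045-08-13), → 2045-08-13.
Invoking weekday, and get Sunday.
I call anchor(2026-01-30), and see 2026-01-30.
I run size: 3.

Answer: 1989-02-03


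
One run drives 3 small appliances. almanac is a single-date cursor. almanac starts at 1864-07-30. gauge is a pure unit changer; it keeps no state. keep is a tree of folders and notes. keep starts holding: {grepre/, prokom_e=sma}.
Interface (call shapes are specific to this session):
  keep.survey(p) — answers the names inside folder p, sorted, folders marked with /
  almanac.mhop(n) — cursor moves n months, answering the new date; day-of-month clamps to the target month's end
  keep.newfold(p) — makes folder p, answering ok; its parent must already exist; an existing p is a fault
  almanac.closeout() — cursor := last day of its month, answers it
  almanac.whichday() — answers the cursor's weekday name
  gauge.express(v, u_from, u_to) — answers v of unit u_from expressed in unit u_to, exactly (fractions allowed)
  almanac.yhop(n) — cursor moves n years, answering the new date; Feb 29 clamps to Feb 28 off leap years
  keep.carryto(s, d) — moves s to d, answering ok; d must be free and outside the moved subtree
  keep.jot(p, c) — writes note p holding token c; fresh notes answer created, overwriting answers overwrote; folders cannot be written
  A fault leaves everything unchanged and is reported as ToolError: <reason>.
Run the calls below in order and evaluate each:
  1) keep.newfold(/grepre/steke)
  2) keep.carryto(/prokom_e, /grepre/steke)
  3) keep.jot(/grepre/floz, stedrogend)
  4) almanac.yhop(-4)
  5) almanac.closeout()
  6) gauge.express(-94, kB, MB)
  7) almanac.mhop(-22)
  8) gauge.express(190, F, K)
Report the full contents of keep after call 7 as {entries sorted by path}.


Answer: {grepre/, grepre/floz=stedrogend, grepre/steke/, prokom_e=sma}

Derivation:
Step: keep.newfold[p='/grepre/steke']
Result: ok
Step: keep.carryto[s='/prokom_e'; d='/grepre/steke']
Result: ToolError: exists
Step: keep.jot[p='/grepre/floz'; c='stedrogend']
Result: created
Step: almanac.yhop[n='-4']
Result: 1860-07-30
Step: almanac.closeout[]
Result: 1860-07-31
Step: gauge.express[v='-94'; u_from='kB'; u_to='MB']
Result: -47/500
Step: almanac.mhop[n='-22']
Result: 1858-09-30
Step: gauge.express[v='190'; u_from='F'; u_to='K']
Result: 64967/180


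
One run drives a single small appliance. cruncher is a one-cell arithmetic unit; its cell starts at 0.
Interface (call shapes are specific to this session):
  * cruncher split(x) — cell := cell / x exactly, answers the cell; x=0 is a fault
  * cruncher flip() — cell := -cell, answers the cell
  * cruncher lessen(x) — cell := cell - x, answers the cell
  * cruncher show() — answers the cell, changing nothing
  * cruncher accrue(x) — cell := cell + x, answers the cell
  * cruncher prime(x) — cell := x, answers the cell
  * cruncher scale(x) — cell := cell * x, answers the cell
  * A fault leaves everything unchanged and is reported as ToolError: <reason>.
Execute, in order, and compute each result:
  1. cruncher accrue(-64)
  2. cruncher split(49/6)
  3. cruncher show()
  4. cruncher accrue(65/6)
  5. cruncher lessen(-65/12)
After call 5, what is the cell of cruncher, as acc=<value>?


Answer: acc=1649/196

Derivation:
Act: cruncher accrue[x: -64]
Obs: -64
Act: cruncher split[x: 49/6]
Obs: -384/49
Act: cruncher show[]
Obs: -384/49
Act: cruncher accrue[x: 65/6]
Obs: 881/294
Act: cruncher lessen[x: -65/12]
Obs: 1649/196


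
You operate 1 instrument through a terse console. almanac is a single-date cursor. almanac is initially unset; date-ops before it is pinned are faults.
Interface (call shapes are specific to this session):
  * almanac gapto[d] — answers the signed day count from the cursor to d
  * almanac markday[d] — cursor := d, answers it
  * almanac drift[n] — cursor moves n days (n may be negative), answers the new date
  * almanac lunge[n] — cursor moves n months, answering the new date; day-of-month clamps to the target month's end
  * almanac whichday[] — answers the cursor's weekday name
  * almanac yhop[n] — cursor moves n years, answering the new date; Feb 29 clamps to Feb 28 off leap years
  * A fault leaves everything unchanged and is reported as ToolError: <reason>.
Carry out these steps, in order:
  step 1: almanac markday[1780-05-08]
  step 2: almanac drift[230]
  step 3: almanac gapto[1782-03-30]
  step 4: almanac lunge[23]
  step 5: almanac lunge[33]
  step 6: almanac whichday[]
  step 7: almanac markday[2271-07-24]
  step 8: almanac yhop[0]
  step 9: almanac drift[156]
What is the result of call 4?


Answer: 1782-11-24

Derivation:
I try almanac markday using d: 1780-05-08, — result: 1780-05-08.
I invoke almanac drift using n: 230, yielding 1780-12-24.
Then almanac gapto using d: 1782-03-30, which returns 461.
I try almanac lunge using n: 23, and observe 1782-11-24.
I invoke almanac lunge using n: 33, — result: 1785-08-24.
I invoke almanac whichday: Wednesday.
Next I call almanac markday using d: 2271-07-24: 2271-07-24.
Using almanac yhop using n: 0, and observe 2271-07-24.
I try almanac drift using n: 156: 2271-12-27.


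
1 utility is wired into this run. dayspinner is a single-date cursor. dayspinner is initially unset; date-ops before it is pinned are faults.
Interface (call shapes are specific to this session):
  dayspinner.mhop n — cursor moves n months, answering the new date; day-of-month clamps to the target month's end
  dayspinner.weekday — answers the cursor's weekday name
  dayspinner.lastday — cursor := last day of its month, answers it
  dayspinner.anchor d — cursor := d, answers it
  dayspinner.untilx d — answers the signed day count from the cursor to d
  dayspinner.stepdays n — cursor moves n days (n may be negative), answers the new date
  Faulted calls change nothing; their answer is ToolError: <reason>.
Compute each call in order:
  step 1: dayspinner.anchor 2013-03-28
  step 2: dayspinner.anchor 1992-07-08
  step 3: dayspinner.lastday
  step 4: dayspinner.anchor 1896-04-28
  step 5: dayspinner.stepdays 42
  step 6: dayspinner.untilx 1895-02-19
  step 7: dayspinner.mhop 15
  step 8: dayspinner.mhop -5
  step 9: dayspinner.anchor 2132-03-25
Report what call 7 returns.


·→ dayspinner.anchor(d→2013-03-28)
·← 2013-03-28
·→ dayspinner.anchor(d→1992-07-08)
·← 1992-07-08
·→ dayspinner.lastday()
·← 1992-07-31
·→ dayspinner.anchor(d→1896-04-28)
·← 1896-04-28
·→ dayspinner.stepdays(n→42)
·← 1896-06-09
·→ dayspinner.untilx(d→1895-02-19)
·← -476
·→ dayspinner.mhop(n→15)
·← 1897-09-09
·→ dayspinner.mhop(n→-5)
·← 1897-04-09
·→ dayspinner.anchor(d→2132-03-25)
·← 2132-03-25

Answer: 1897-09-09


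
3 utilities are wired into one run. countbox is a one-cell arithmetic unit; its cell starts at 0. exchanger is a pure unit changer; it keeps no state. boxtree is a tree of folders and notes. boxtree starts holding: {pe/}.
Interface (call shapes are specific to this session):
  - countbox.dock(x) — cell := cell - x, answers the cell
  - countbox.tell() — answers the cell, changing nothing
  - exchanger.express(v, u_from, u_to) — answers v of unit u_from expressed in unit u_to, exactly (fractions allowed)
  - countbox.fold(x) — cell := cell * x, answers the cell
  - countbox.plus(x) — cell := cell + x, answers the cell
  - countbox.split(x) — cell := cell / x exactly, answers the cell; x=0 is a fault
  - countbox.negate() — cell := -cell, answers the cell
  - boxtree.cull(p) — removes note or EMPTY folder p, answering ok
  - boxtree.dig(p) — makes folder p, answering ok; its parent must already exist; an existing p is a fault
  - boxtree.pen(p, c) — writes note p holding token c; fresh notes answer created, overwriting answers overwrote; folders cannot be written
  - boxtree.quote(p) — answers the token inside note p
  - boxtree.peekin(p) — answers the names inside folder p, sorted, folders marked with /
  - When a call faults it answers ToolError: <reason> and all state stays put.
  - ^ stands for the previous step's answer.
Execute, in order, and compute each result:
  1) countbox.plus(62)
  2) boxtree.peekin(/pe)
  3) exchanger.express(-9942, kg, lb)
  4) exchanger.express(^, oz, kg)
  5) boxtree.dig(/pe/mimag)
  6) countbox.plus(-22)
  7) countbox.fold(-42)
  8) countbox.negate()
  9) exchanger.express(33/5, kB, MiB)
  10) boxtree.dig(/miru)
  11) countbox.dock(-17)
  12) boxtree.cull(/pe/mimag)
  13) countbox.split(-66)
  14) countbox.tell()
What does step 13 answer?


% plus x=62
= 62
% peekin p=/pe
= []
% express v=-9942 u_from=kg u_to=lb
= -994200000000/45359237
% express v=^ u_from=oz u_to=kg
= -4971/8
% dig p=/pe/mimag
= ok
% plus x=-22
= 40
% fold x=-42
= -1680
% negate
= 1680
% express v=33/5 u_from=kB u_to=MiB
= 825/131072
% dig p=/miru
= ok
% dock x=-17
= 1697
% cull p=/pe/mimag
= ok
% split x=-66
= -1697/66
% tell
= -1697/66

Answer: -1697/66


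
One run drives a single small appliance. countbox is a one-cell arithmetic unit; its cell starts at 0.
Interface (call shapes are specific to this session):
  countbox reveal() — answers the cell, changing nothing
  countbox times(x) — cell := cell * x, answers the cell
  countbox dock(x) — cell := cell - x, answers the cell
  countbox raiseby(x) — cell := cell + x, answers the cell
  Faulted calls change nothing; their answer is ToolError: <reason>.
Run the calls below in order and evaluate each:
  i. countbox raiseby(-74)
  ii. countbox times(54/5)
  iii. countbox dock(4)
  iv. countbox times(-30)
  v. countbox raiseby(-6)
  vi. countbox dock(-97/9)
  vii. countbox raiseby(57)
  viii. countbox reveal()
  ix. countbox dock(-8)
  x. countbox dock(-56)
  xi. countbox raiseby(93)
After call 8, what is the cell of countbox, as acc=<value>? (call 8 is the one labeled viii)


Answer: acc=217420/9

Derivation:
-> countbox raiseby(x→-74)
<- -74
-> countbox times(x→54/5)
<- -3996/5
-> countbox dock(x→4)
<- -4016/5
-> countbox times(x→-30)
<- 24096
-> countbox raiseby(x→-6)
<- 24090
-> countbox dock(x→-97/9)
<- 216907/9
-> countbox raiseby(x→57)
<- 217420/9
-> countbox reveal()
<- 217420/9
-> countbox dock(x→-8)
<- 217492/9
-> countbox dock(x→-56)
<- 217996/9
-> countbox raiseby(x→93)
<- 218833/9


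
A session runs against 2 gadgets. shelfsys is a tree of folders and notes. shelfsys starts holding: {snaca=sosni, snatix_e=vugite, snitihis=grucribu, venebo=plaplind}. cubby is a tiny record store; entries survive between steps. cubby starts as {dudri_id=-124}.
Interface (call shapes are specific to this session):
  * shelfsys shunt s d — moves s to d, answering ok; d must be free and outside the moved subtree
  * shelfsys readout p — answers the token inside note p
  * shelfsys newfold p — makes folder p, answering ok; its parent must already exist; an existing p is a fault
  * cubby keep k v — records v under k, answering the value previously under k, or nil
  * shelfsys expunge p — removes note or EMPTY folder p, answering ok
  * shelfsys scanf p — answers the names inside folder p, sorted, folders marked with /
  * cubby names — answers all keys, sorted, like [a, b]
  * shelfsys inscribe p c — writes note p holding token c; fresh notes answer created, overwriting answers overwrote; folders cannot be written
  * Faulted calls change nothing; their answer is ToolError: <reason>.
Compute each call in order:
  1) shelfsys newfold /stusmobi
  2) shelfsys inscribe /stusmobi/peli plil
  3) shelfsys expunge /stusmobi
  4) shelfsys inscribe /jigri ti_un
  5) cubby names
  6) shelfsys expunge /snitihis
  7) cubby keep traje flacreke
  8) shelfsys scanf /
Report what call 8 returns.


Answer: [jigri, snaca, snatix_e, stusmobi/, venebo]

Derivation:
Next I call shelfsys newfold(p=/stusmobi), and see ok.
Now I run shelfsys inscribe(p=/stusmobi/peli, c=plil), giving created.
Next I call shelfsys expunge(p=/stusmobi), giving ToolError: not empty.
Using shelfsys inscribe(p=/jigri, c=ti_un), giving created.
Next I call cubby names(), → [dudri_id].
Next I call shelfsys expunge(p=/snitihis), and see ok.
Next I call cubby keep(k=traje, v=flacreke), giving nil.
Then shelfsys scanf(p=/), which returns [jigri, snaca, snatix_e, stusmobi/, venebo].


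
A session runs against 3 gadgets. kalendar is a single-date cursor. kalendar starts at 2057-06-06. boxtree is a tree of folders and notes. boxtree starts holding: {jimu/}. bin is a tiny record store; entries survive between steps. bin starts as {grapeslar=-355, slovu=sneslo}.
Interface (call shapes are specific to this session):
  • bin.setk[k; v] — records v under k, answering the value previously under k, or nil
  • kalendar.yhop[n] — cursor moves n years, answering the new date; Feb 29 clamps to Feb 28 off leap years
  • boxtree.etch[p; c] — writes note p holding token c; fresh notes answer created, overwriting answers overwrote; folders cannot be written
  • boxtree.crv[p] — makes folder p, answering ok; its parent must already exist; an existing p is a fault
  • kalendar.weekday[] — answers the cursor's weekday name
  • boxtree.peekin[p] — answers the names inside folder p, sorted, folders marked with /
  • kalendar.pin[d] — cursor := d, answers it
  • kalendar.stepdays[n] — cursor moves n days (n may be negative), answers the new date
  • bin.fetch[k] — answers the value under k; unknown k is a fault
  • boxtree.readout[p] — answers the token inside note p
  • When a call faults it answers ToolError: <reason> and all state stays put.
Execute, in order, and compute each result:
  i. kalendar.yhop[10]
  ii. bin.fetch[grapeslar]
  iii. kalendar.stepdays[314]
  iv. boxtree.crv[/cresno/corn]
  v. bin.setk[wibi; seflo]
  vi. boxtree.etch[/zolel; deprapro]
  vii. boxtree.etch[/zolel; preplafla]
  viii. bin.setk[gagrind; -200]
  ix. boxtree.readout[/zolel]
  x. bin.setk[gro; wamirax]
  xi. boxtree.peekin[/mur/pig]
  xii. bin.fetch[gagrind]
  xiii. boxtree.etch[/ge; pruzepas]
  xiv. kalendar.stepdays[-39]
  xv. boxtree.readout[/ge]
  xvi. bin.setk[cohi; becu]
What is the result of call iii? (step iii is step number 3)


Step: yhop[n='10']
Result: 2067-06-06
Step: fetch[k='grapeslar']
Result: -355
Step: stepdays[n='314']
Result: 2068-04-15
Step: crv[p='/cresno/corn']
Result: ToolError: no parent
Step: setk[k='wibi'; v='seflo']
Result: nil
Step: etch[p='/zolel'; c='deprapro']
Result: created
Step: etch[p='/zolel'; c='preplafla']
Result: overwrote
Step: setk[k='gagrind'; v='-200']
Result: nil
Step: readout[p='/zolel']
Result: preplafla
Step: setk[k='gro'; v='wamirax']
Result: nil
Step: peekin[p='/mur/pig']
Result: ToolError: not found
Step: fetch[k='gagrind']
Result: -200
Step: etch[p='/ge'; c='pruzepas']
Result: created
Step: stepdays[n='-39']
Result: 2068-03-07
Step: readout[p='/ge']
Result: pruzepas
Step: setk[k='cohi'; v='becu']
Result: nil

Answer: 2068-04-15


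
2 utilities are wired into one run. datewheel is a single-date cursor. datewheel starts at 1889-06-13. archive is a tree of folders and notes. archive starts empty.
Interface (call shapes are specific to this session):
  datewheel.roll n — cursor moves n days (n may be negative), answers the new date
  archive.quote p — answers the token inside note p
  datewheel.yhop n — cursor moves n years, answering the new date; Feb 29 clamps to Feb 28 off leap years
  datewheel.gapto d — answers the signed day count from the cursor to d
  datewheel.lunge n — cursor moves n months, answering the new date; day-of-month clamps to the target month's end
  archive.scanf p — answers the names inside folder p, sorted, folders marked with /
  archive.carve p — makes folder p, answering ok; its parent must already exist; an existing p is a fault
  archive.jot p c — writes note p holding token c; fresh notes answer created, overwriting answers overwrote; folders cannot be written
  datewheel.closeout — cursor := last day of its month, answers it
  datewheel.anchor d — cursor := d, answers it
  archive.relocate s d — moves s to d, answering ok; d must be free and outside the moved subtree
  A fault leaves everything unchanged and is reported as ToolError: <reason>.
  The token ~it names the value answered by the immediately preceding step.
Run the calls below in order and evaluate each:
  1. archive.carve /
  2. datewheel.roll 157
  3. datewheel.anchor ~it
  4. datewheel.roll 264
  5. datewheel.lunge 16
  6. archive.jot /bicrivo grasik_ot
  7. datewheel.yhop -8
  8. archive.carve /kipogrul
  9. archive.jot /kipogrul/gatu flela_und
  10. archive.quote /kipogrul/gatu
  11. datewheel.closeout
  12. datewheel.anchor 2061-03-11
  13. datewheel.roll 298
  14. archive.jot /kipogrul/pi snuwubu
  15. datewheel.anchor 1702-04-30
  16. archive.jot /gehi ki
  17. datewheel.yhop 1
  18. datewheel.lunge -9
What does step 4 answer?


-> archive.carve(p: /)
<- ToolError: exists
-> datewheel.roll(n: 157)
<- 1889-11-17
-> datewheel.anchor(d: ~it)
<- 1889-11-17
-> datewheel.roll(n: 264)
<- 1890-08-08
-> datewheel.lunge(n: 16)
<- 1891-12-08
-> archive.jot(p: /bicrivo, c: grasik_ot)
<- created
-> datewheel.yhop(n: -8)
<- 1883-12-08
-> archive.carve(p: /kipogrul)
<- ok
-> archive.jot(p: /kipogrul/gatu, c: flela_und)
<- created
-> archive.quote(p: /kipogrul/gatu)
<- flela_und
-> datewheel.closeout()
<- 1883-12-31
-> datewheel.anchor(d: 2061-03-11)
<- 2061-03-11
-> datewheel.roll(n: 298)
<- 2062-01-03
-> archive.jot(p: /kipogrul/pi, c: snuwubu)
<- created
-> datewheel.anchor(d: 1702-04-30)
<- 1702-04-30
-> archive.jot(p: /gehi, c: ki)
<- created
-> datewheel.yhop(n: 1)
<- 1703-04-30
-> datewheel.lunge(n: -9)
<- 1702-07-30

Answer: 1890-08-08


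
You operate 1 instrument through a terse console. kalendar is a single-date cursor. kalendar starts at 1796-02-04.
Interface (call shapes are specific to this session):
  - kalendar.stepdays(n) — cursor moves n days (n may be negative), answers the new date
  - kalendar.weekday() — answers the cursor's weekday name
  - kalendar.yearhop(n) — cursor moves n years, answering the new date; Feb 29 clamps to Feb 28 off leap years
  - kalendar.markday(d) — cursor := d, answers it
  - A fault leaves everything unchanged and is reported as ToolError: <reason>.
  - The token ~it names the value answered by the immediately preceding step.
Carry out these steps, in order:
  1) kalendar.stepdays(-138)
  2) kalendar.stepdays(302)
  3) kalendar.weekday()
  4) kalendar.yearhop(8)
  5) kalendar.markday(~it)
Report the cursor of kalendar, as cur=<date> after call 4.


Answer: cur=1804-07-17

Derivation:
% kalendar.stepdays n: -138
  1795-09-19
% kalendar.stepdays n: 302
  1796-07-17
% kalendar.weekday
  Sunday
% kalendar.yearhop n: 8
  1804-07-17
% kalendar.markday d: ~it
  1804-07-17


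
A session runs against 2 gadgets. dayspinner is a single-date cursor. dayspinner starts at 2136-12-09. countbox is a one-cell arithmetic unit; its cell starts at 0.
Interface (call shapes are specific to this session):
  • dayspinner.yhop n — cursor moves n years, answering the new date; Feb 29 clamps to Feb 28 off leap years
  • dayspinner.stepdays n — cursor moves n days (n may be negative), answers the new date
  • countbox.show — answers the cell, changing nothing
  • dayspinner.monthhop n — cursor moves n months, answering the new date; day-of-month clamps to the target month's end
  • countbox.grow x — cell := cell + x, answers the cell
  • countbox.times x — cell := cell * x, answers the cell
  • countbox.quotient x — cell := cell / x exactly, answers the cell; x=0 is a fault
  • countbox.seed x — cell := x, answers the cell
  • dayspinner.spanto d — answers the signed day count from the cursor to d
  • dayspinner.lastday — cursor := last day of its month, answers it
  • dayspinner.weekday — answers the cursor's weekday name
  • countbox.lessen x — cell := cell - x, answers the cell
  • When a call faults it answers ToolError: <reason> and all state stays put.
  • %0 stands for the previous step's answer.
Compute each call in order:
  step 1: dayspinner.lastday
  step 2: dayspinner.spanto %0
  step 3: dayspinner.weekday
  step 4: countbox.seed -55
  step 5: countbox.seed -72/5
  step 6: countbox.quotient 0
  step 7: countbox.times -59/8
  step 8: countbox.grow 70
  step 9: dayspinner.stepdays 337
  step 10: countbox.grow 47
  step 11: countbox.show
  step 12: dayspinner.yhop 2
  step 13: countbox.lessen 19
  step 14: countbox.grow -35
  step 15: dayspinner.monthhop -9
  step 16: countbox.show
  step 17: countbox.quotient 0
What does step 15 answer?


Act: dayspinner.lastday[]
Obs: 2136-12-31
Act: dayspinner.spanto[d: %0]
Obs: 0
Act: dayspinner.weekday[]
Obs: Monday
Act: countbox.seed[x: -55]
Obs: -55
Act: countbox.seed[x: -72/5]
Obs: -72/5
Act: countbox.quotient[x: 0]
Obs: ToolError: division by zero
Act: countbox.times[x: -59/8]
Obs: 531/5
Act: countbox.grow[x: 70]
Obs: 881/5
Act: dayspinner.stepdays[n: 337]
Obs: 2137-12-03
Act: countbox.grow[x: 47]
Obs: 1116/5
Act: countbox.show[]
Obs: 1116/5
Act: dayspinner.yhop[n: 2]
Obs: 2139-12-03
Act: countbox.lessen[x: 19]
Obs: 1021/5
Act: countbox.grow[x: -35]
Obs: 846/5
Act: dayspinner.monthhop[n: -9]
Obs: 2139-03-03
Act: countbox.show[]
Obs: 846/5
Act: countbox.quotient[x: 0]
Obs: ToolError: division by zero

Answer: 2139-03-03


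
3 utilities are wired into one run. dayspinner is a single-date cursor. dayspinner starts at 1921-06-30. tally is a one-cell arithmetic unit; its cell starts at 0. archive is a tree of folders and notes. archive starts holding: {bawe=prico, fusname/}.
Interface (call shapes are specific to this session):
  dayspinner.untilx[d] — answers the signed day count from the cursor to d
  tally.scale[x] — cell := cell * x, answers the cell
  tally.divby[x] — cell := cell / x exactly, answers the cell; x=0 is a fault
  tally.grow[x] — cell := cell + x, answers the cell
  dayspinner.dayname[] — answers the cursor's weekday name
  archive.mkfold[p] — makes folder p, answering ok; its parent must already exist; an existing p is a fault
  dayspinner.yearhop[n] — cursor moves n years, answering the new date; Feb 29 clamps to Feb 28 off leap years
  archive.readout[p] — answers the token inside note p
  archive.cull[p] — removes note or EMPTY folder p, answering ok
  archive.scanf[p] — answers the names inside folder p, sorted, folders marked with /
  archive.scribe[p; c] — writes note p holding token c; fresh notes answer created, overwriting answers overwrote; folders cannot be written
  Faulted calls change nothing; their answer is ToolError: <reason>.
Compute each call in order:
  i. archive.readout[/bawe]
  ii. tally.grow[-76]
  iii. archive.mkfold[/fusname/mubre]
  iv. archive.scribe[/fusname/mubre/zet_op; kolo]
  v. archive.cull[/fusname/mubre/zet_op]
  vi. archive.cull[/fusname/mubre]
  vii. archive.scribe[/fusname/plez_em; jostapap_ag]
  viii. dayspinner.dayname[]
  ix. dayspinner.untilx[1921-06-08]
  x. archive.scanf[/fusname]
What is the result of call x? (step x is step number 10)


Answer: [plez_em]

Derivation:
==> readout(p='/bawe')
<== prico
==> grow(x='-76')
<== -76
==> mkfold(p='/fusname/mubre')
<== ok
==> scribe(p='/fusname/mubre/zet_op', c='kolo')
<== created
==> cull(p='/fusname/mubre/zet_op')
<== ok
==> cull(p='/fusname/mubre')
<== ok
==> scribe(p='/fusname/plez_em', c='jostapap_ag')
<== created
==> dayname()
<== Thursday
==> untilx(d='1921-06-08')
<== -22
==> scanf(p='/fusname')
<== [plez_em]


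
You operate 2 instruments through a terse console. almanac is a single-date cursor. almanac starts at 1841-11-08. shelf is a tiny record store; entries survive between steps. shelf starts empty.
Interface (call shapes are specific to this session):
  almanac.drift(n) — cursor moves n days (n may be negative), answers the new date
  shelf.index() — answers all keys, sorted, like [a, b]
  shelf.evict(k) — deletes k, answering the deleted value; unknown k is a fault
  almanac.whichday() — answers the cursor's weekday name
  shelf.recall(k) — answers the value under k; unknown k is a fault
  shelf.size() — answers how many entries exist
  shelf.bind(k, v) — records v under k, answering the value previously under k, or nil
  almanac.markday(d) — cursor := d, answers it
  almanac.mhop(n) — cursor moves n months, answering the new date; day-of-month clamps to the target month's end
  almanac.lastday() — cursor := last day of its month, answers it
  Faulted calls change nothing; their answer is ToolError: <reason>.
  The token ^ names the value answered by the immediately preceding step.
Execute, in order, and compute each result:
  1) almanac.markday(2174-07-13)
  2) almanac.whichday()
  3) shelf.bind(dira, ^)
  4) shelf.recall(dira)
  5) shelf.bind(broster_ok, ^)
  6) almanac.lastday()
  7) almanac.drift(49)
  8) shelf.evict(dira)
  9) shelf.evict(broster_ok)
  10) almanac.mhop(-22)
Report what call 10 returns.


Answer: 2172-11-18

Derivation:
! markday(d→2174-07-13) => 2174-07-13
! whichday() => Wednesday
! bind(k→dira, v→^) => nil
! recall(k→dira) => Wednesday
! bind(k→broster_ok, v→^) => nil
! lastday() => 2174-07-31
! drift(n→49) => 2174-09-18
! evict(k→dira) => Wednesday
! evict(k→broster_ok) => Wednesday
! mhop(n→-22) => 2172-11-18


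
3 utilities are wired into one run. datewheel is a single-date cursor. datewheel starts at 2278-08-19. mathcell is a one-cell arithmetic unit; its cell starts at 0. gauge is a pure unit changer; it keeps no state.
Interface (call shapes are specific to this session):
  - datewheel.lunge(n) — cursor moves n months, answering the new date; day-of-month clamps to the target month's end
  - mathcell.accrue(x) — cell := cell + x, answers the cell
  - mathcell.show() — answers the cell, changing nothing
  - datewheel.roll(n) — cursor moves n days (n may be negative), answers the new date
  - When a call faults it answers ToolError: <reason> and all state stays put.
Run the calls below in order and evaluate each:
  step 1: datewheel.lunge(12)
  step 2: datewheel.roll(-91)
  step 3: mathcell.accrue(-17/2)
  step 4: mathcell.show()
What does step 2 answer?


Answer: 2279-05-20

Derivation:
-- 1. datewheel.lunge(n='12') ~> 2279-08-19
-- 2. datewheel.roll(n='-91') ~> 2279-05-20
-- 3. mathcell.accrue(x='-17/2') ~> -17/2
-- 4. mathcell.show() ~> -17/2


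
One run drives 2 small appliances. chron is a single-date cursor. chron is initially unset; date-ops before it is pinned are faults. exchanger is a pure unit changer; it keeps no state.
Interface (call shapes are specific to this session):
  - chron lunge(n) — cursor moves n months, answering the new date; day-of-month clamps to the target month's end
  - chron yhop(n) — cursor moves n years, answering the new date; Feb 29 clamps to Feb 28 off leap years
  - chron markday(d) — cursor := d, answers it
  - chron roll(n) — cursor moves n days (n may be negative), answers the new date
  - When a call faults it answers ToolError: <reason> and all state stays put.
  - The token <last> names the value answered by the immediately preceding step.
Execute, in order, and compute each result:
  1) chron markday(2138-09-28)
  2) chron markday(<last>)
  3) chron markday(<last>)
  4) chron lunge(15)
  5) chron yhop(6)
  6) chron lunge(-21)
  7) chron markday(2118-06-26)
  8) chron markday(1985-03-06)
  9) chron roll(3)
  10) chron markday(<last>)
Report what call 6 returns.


Answer: 2144-03-28

Derivation:
-> chron markday(d='2138-09-28')
<- 2138-09-28
-> chron markday(d='<last>')
<- 2138-09-28
-> chron markday(d='<last>')
<- 2138-09-28
-> chron lunge(n='15')
<- 2139-12-28
-> chron yhop(n='6')
<- 2145-12-28
-> chron lunge(n='-21')
<- 2144-03-28
-> chron markday(d='2118-06-26')
<- 2118-06-26
-> chron markday(d='1985-03-06')
<- 1985-03-06
-> chron roll(n='3')
<- 1985-03-09
-> chron markday(d='<last>')
<- 1985-03-09


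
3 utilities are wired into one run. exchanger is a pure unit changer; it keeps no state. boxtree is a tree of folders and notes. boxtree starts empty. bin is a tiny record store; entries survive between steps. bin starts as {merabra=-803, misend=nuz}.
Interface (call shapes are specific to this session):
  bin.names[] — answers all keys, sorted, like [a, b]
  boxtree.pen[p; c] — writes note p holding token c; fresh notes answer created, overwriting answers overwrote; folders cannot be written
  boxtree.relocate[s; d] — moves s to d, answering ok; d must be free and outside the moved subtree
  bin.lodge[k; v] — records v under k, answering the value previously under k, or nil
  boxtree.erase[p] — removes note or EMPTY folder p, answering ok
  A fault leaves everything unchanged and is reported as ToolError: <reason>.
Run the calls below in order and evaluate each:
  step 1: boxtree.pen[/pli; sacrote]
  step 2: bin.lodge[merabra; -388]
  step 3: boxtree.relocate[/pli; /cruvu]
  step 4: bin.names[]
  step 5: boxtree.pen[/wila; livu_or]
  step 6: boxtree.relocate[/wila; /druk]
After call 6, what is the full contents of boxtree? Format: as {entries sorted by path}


Answer: {cruvu=sacrote, druk=livu_or}

Derivation:
Step: pen[/pli; sacrote]
Result: created
Step: lodge[merabra; -388]
Result: -803
Step: relocate[/pli; /cruvu]
Result: ok
Step: names[]
Result: [merabra, misend]
Step: pen[/wila; livu_or]
Result: created
Step: relocate[/wila; /druk]
Result: ok


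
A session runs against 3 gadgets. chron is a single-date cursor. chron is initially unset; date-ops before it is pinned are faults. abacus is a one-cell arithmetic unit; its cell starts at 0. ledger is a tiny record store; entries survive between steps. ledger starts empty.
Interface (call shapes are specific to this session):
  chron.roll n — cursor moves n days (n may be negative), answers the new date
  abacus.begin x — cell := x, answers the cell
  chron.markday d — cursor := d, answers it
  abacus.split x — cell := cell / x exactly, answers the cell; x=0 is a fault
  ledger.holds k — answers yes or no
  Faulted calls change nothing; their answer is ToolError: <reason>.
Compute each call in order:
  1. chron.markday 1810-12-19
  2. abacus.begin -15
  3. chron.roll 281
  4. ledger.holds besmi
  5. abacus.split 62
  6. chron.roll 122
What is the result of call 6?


Answer: 1812-01-26

Derivation:
$ chron.markday d→1810-12-19
  1810-12-19
$ abacus.begin x→-15
  -15
$ chron.roll n→281
  1811-09-26
$ ledger.holds k→besmi
  no
$ abacus.split x→62
  -15/62
$ chron.roll n→122
  1812-01-26


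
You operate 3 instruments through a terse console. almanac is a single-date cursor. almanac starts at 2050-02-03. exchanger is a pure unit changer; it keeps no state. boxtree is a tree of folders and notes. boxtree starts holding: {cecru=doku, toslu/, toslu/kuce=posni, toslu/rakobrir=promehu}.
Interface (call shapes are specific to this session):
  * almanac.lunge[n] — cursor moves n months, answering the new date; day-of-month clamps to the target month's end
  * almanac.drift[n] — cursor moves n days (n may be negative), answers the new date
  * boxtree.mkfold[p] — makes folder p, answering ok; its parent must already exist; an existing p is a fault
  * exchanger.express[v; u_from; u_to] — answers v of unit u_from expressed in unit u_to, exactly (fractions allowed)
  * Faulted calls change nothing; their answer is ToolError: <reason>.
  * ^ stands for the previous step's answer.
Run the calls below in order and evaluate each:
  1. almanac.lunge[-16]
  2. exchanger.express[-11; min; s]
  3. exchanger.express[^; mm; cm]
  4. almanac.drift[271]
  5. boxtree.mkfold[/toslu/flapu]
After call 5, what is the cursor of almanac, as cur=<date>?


CALL almanac.lunge[-16]
RET  2048-10-03
CALL exchanger.express[-11; min; s]
RET  -660
CALL exchanger.express[^; mm; cm]
RET  -66
CALL almanac.drift[271]
RET  2049-07-01
CALL boxtree.mkfold[/toslu/flapu]
RET  ok

Answer: cur=2049-07-01


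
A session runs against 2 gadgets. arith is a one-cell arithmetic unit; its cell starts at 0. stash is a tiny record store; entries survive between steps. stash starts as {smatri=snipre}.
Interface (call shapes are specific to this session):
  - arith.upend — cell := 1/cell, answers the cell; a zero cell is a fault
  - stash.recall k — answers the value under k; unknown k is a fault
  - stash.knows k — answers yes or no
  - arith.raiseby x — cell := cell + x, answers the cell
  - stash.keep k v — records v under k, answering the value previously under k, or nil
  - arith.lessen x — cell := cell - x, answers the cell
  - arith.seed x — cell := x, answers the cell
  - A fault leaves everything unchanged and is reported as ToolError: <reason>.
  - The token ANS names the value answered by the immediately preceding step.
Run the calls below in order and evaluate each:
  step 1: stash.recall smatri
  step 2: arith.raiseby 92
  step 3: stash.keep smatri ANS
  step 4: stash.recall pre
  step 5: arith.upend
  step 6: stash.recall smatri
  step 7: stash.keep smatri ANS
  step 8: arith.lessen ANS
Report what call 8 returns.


Invoking stash.recall passing k=smatri, and observe snipre.
Calling arith.raiseby passing x=92, → 92.
Calling stash.keep passing k=smatri, v=ANS, → snipre.
Using stash.recall passing k=pre, yielding ToolError: no such key pre.
Using arith.upend, which returns 1/92.
Now I run stash.recall passing k=smatri, which returns 92.
Now I run stash.keep passing k=smatri, v=ANS, and see 92.
Calling arith.lessen passing x=ANS, and see -8463/92.

Answer: -8463/92


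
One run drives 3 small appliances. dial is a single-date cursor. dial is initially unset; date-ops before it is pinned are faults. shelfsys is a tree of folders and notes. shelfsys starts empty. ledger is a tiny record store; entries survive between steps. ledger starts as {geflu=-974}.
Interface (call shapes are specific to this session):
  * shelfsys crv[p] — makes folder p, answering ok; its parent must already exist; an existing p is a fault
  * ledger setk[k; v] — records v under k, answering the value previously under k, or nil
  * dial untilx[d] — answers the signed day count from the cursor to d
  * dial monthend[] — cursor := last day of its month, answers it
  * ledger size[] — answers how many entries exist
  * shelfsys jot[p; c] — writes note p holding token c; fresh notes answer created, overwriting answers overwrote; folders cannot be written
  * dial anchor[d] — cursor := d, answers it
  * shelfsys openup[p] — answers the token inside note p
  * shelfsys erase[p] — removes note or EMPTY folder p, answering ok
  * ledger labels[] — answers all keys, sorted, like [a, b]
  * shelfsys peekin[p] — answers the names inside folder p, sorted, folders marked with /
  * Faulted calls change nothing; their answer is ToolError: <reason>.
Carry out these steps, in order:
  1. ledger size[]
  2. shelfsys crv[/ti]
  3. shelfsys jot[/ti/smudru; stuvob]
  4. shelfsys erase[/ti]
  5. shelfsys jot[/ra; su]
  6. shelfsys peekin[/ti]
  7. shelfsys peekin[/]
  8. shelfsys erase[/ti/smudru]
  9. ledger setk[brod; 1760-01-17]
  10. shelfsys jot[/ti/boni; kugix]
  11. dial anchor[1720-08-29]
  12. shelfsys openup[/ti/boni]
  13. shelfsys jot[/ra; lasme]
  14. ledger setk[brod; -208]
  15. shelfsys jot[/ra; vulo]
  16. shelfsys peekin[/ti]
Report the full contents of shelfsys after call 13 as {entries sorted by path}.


% 1. ledger size() : 1
% 2. shelfsys crv(p→/ti) : ok
% 3. shelfsys jot(p→/ti/smudru, c→stuvob) : created
% 4. shelfsys erase(p→/ti) : ToolError: not empty
% 5. shelfsys jot(p→/ra, c→su) : created
% 6. shelfsys peekin(p→/ti) : [smudru]
% 7. shelfsys peekin(p→/) : [ra, ti/]
% 8. shelfsys erase(p→/ti/smudru) : ok
% 9. ledger setk(k→brod, v→1760-01-17) : nil
% 10. shelfsys jot(p→/ti/boni, c→kugix) : created
% 11. dial anchor(d→1720-08-29) : 1720-08-29
% 12. shelfsys openup(p→/ti/boni) : kugix
% 13. shelfsys jot(p→/ra, c→lasme) : overwrote
% 14. ledger setk(k→brod, v→-208) : 1760-01-17
% 15. shelfsys jot(p→/ra, c→vulo) : overwrote
% 16. shelfsys peekin(p→/ti) : [boni]

Answer: {ra=lasme, ti/, ti/boni=kugix}
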